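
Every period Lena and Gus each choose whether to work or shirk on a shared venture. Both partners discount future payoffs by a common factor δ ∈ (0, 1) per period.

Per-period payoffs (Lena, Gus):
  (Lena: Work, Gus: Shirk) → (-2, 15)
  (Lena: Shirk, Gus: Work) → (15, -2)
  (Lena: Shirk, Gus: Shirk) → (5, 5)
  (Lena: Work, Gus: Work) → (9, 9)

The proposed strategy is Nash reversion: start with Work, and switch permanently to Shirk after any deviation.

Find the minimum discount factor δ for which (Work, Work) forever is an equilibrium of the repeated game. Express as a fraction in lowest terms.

3/5

9/(1−δ) ≥ 15 + 5δ/(1−δ)
9 ≥ 15 − 10δ
δ ≥ 6/10 = 3/5.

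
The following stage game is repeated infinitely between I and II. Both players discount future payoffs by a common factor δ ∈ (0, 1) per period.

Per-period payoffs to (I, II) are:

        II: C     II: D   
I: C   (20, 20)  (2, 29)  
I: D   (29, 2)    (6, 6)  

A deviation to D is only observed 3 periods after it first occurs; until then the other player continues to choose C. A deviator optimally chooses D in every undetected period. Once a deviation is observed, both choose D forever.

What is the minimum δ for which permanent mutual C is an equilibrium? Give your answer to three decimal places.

0.731

The best deviation is to choose D for all 3 undetected periods, earning 29 each, then 6 forever once detected.
Deviation value: 29(1−δ^3)/(1−δ) + 6δ^3/(1−δ); cooperation value: 20/(1−δ).
IC: 20 ≥ 29(1−δ^3) + 6δ^3 = 29 − 23δ^3.
So δ^3 ≥ 9/23, giving δ ≥ (9/23)^(1/3) ≈ 0.731.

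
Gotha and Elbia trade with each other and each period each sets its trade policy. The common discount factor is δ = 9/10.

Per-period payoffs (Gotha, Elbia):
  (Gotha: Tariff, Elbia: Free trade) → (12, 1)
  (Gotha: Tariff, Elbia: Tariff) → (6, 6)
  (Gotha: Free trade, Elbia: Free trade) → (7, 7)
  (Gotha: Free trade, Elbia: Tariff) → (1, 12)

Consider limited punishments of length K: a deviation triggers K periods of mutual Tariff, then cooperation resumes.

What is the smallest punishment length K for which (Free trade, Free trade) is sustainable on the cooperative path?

8

No profitable deviation requires (7−6)(δ+…+δ^K) ≥ 12−7, i.e. δ+…+δ^K ≥ 5 ≈ 5.0000.
With δ = 9/10, the partial sums are K=1: 0.9000, K=2: 1.7100, …, K=6: 4.2170, K=7: 4.6953, K=8: 5.1258.
K = 8 is the first length at which the sum reaches 5.0000.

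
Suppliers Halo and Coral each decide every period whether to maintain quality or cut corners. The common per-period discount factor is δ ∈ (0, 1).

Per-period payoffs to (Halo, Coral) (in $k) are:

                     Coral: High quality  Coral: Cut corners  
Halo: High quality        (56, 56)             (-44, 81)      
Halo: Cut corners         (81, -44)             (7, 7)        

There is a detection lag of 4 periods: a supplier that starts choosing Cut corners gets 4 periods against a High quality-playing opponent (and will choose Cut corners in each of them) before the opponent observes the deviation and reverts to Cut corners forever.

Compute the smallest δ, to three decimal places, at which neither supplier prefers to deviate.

The best deviation is to choose Cut corners for all 4 undetected periods, earning 81 each, then 7 forever once detected.
Deviation value: 81(1−δ^4)/(1−δ) + 7δ^4/(1−δ); cooperation value: 56/(1−δ).
IC: 56 ≥ 81(1−δ^4) + 7δ^4 = 81 − 74δ^4.
So δ^4 ≥ 25/74, giving δ ≥ (25/74)^(1/4) ≈ 0.762.

0.762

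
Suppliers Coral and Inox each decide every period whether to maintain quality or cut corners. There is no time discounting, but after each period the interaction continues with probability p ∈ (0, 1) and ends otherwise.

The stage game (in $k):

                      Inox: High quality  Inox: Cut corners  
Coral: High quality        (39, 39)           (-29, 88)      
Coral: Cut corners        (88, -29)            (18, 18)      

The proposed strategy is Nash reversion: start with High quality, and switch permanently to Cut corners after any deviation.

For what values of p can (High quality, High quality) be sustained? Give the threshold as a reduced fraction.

7/10

With no time discounting, the continuation probability p plays the role of the discount factor.
Grim-trigger IC: 39/(1−p) ≥ 88 + 18p/(1−p) ⇒ p ≥ (88−39)/(88−18) = 7/10.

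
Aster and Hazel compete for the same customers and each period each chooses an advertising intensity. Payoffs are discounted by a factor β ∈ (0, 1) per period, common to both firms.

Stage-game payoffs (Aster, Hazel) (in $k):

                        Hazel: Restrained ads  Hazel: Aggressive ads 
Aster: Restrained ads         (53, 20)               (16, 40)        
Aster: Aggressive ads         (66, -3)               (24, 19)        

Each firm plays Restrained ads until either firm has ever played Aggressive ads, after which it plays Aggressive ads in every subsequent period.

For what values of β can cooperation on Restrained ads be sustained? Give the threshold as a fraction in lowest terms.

Aster's threshold: (66−53)/(66−24) = 13/42.
Hazel's threshold: (40−20)/(40−19) = 20/21.
13/42 < 20/21, so Hazel binds and β* = 20/21.

20/21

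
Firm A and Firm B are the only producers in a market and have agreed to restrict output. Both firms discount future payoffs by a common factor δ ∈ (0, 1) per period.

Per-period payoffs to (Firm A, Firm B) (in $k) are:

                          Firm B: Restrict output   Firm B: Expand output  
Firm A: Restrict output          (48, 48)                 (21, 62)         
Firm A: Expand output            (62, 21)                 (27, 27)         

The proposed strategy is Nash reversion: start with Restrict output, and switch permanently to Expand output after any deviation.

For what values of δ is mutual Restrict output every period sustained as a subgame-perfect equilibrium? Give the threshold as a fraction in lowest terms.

2/5

Under grim trigger the critical discount factor is (T−C)/(T−P) with T = 62, C = 48, P = 27.
δ* = (62−48)/(62−27) = 14/35 = 2/5.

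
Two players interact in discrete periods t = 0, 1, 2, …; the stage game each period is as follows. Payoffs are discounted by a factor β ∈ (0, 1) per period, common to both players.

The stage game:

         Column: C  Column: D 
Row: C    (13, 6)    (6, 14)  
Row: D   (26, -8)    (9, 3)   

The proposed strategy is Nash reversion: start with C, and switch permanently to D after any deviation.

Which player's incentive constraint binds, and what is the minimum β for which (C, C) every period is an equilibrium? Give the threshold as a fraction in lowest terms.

Row; β ≥ 13/17

For Row: deviation gain 26−13 = 13, per-period punishment loss 13−9 = 4. IC gives β ≥ 13/17.
For Column: gain 8, loss 3 per period, so β ≥ 8/11.
The tighter constraint is Row's, so cooperation needs β ≥ 13/17.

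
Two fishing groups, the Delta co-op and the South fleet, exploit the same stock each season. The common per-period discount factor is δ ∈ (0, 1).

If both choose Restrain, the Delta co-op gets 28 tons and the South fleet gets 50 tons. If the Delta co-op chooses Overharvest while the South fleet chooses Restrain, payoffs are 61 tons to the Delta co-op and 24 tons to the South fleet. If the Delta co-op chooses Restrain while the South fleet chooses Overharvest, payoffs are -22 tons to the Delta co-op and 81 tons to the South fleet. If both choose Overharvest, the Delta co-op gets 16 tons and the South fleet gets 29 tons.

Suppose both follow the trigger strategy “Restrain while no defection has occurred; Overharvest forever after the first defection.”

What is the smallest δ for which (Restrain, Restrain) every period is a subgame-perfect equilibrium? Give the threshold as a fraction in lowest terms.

11/15

the Delta co-op's threshold: (61−28)/(61−16) = 11/15.
the South fleet's threshold: (81−50)/(81−29) = 31/52.
11/15 > 31/52, so the Delta co-op binds and δ* = 11/15.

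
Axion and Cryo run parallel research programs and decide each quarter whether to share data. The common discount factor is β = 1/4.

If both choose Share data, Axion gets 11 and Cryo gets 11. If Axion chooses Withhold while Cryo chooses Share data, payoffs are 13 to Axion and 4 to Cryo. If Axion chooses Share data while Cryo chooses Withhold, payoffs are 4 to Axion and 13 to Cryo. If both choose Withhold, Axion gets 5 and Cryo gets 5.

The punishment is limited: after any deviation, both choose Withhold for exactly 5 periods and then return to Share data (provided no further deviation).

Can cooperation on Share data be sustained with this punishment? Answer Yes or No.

Comparing payoff streams over the 6 periods until play realigns: cooperate → 11(1+β+…+β^5); deviate → 13 + 5(β+…+β^5).
Cooperation is sustained iff (11−5)(β+…+β^5) ≥ 13−11.
β+…+β^5 = 1/4·(1−(1/4)^5)/(1−1/4) = 0.3330, and (13−11)/(11−5) = 0.3333.
0.3330 < 0.3333, so cooperation is not sustainable.

No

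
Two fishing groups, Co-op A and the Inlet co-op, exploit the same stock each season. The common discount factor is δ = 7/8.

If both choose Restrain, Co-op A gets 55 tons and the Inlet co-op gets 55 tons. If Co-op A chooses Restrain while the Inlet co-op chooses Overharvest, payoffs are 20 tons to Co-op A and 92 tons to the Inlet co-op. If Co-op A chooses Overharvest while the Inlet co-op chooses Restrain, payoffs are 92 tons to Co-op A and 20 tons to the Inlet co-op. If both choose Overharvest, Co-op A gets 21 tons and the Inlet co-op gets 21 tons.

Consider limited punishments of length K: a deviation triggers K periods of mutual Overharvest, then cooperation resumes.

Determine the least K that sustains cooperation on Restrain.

2

IC: δ(1−δ^K)/(1−δ) ≥ (92−55)/(55−21) = 37/34.
With δ = 7/8: need 1 − δ^K ≥ 37/34·(1−7/8)/(7/8), i.e. δ^K ≤ 0.8445.
Since (7/8)^1 = 0.8750 and (7/8)^2 = 0.7656, the smallest such K is 2.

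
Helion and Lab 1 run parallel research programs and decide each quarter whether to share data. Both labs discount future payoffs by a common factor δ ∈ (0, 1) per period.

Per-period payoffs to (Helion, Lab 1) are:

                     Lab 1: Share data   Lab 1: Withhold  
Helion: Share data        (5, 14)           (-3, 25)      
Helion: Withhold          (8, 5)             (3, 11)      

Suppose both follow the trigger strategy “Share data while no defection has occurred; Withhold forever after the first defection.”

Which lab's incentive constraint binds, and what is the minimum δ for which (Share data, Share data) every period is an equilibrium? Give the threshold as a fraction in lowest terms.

Lab 1; δ ≥ 11/14

For Helion: deviation gain 8−5 = 3, per-period punishment loss 5−3 = 2. IC gives δ ≥ 3/5.
For Lab 1: gain 11, loss 3 per period, so δ ≥ 11/14.
The tighter constraint is Lab 1's, so cooperation needs δ ≥ 11/14.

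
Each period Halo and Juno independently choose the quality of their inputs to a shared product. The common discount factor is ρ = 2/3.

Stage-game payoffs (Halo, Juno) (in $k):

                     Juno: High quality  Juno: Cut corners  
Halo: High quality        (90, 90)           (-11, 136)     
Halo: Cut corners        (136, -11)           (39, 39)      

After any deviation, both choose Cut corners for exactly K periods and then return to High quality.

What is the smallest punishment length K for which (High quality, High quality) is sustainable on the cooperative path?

No profitable deviation requires (90−39)(ρ+…+ρ^K) ≥ 136−90, i.e. ρ+…+ρ^K ≥ 46/51 ≈ 0.9020.
With ρ = 2/3, the partial sums are K=1: 0.6667, K=2: 1.1111.
K = 2 is the first length at which the sum reaches 0.9020.

2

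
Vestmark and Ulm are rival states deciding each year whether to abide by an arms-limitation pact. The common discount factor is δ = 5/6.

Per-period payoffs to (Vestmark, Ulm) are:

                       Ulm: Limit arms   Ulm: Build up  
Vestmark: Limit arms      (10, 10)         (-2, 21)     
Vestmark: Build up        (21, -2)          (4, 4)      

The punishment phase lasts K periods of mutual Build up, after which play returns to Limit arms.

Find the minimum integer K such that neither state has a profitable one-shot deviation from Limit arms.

3

Need Σ_{k=1}^{K} δ^k ≥ (21−10)/(10−4) = 1.8333 at δ = 5/6.
At K = 2 the sum is 1.5278 < 1.8333; at K = 3 it is 2.1065 ≥ 1.8333.
So the minimum punishment length is K = 3.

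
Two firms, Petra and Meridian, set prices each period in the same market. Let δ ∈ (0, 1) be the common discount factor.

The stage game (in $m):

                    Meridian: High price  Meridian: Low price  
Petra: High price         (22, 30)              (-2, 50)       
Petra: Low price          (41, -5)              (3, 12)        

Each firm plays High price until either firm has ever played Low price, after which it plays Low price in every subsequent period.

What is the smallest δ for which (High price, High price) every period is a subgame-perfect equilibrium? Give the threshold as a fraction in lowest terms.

Petra's threshold: (41−22)/(41−3) = 1/2.
Meridian's threshold: (50−30)/(50−12) = 10/19.
1/2 < 10/19, so Meridian binds and δ* = 10/19.

10/19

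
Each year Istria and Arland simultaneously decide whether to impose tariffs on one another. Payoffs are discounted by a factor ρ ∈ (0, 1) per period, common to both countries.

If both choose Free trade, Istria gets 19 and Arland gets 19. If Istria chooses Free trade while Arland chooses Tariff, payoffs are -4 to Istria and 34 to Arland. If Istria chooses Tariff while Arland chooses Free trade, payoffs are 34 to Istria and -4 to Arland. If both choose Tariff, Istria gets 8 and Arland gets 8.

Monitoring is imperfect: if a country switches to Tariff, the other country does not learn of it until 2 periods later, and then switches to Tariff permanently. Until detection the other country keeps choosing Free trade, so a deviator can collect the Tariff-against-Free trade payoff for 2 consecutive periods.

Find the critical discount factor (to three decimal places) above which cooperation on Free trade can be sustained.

0.760

A deviator earns 34 for 2 periods, then 8 forever; cooperating earns 19 forever. Multiplying the IC by (1−ρ):
19 ≥ 34(1−ρ^2) + 8ρ^2, so 26·ρ^2 ≥ 15 and ρ^2 ≥ 15/26.
ρ ≥ (15/26)^(1/2) ≈ 0.760.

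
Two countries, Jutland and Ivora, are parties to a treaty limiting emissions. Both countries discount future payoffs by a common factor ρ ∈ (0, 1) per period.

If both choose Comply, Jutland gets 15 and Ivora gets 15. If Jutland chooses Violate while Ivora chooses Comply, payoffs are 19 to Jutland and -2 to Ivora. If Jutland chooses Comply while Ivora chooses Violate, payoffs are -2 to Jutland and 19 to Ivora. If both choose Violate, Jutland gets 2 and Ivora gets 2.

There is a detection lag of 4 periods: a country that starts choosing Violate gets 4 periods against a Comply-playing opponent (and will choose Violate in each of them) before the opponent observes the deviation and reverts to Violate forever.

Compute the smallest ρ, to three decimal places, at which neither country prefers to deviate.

Deviating for the 4 undetected periods gains 19−15 = 4 per period over cooperation, then loses 15−2 = 13 per period forever once punishment starts.
Gain: 4(1 + ρ + … + ρ^3); loss: 13·ρ^4/(1−ρ).
No profitable deviation ⇔ 4(1−ρ^4) ≤ 13·ρ^4, i.e. ρ^4 ≥ 4/(4+13) = 4/17.
Hence ρ ≥ (4/17)^(1/4) ≈ 0.696.

0.696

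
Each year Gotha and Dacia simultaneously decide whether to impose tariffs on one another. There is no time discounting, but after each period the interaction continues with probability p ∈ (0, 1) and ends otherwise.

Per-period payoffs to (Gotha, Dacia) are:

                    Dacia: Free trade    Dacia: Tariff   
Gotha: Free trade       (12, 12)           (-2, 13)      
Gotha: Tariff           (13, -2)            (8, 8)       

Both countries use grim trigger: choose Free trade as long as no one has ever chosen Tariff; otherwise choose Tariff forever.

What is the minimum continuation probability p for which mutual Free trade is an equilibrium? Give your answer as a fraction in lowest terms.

With no time discounting, the continuation probability p plays the role of the discount factor.
Grim-trigger IC: 12/(1−p) ≥ 13 + 8p/(1−p) ⇒ p ≥ (13−12)/(13−8) = 1/5.

1/5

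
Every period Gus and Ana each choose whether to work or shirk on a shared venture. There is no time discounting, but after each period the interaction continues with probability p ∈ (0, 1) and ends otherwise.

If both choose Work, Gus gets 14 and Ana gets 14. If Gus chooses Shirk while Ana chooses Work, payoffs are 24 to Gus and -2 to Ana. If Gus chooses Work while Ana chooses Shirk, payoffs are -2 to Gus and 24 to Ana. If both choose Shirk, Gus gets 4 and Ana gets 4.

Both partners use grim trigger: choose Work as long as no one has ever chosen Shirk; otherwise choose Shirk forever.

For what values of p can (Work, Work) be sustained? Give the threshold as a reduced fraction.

With no time discounting, the continuation probability p plays the role of the discount factor.
Grim-trigger IC: 14/(1−p) ≥ 24 + 4p/(1−p) ⇒ p ≥ (24−14)/(24−4) = 1/2.

1/2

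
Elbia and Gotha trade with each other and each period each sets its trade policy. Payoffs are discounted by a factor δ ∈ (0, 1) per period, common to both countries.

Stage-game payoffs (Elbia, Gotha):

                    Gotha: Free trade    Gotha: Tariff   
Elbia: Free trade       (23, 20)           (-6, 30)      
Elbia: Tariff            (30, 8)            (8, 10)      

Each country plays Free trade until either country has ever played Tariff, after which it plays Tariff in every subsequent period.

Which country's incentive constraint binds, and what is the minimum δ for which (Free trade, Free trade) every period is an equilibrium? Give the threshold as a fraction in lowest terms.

For Elbia: deviation gain 30−23 = 7, per-period punishment loss 23−8 = 15. IC gives δ ≥ 7/22.
For Gotha: gain 10, loss 10 per period, so δ ≥ 10/20 = 1/2.
The tighter constraint is Gotha's, so cooperation needs δ ≥ 1/2.

Gotha; δ ≥ 1/2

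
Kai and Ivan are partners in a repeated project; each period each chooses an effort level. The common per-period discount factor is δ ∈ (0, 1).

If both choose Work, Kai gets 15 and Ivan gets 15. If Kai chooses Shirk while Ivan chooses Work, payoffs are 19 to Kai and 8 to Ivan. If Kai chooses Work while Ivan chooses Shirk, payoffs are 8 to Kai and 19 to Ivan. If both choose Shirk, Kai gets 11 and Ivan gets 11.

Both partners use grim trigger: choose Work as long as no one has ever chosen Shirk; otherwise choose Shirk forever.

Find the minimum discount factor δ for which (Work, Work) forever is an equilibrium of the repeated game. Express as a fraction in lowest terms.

Cooperation forever yields 15 each period: 15/(1−δ).
Deviating yields 19 once, then 11 forever: 19 + 11δ/(1−δ).
No profitable deviation requires 15/(1−δ) ≥ 19 + 11δ/(1−δ).
Multiplying by (1−δ): 15 ≥ 19(1−δ) + 11δ = 19 − 8δ.
So 8δ ≥ 4, i.e. δ ≥ 4/8 = 1/2.

1/2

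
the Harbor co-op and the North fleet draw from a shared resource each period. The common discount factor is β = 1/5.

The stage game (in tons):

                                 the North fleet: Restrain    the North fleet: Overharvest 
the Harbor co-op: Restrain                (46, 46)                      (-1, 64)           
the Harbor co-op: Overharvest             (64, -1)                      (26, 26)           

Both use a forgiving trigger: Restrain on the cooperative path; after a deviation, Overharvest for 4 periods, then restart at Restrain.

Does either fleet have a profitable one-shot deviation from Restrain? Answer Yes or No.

A one-shot deviation gives 64 now, then 26 for 4 periods, then back to 46.
Gain from deviating: (64−46) today; loss: (46−26) in each of the next 4 periods.
No-deviation condition: (46−26)(β+…+β^4) ≥ 64−46, i.e. β+…+β^4 ≥ 9/10.
At β = 1/5: β+…+β^4 = 0.2496 < 0.9000.
So cooperation is not sustainable.

Yes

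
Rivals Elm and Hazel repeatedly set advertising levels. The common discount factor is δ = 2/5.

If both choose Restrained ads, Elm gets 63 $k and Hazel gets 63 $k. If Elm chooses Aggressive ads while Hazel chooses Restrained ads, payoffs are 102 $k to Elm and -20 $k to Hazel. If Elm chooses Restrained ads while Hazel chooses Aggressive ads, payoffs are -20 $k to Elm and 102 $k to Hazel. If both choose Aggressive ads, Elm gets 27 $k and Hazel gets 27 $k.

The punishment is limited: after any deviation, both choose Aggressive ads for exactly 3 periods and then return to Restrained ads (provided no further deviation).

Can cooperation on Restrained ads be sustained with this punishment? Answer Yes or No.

A one-shot deviation gives 102 now, then 27 for 3 periods, then back to 63.
Gain from deviating: (102−63) today; loss: (63−27) in each of the next 3 periods.
No-deviation condition: (63−27)(δ+…+δ^3) ≥ 102−63, i.e. δ+…+δ^3 ≥ 13/12.
At δ = 2/5: δ+…+δ^3 = 0.6240 < 1.0833.
So cooperation is not sustainable.

No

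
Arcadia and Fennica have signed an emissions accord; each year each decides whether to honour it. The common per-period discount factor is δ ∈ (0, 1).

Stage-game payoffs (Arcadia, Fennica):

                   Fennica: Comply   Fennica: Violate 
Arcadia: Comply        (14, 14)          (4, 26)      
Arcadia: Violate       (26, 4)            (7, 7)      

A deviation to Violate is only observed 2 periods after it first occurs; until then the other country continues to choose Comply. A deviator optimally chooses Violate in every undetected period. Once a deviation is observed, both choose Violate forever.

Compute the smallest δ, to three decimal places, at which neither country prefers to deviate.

0.795

Deviating for the 2 undetected periods gains 26−14 = 12 per period over cooperation, then loses 14−7 = 7 per period forever once punishment starts.
Gain: 12(1 + δ + … + δ^1); loss: 7·δ^2/(1−δ).
No profitable deviation ⇔ 12(1−δ^2) ≤ 7·δ^2, i.e. δ^2 ≥ 12/(12+7) = 12/19.
Hence δ ≥ (12/19)^(1/2) ≈ 0.795.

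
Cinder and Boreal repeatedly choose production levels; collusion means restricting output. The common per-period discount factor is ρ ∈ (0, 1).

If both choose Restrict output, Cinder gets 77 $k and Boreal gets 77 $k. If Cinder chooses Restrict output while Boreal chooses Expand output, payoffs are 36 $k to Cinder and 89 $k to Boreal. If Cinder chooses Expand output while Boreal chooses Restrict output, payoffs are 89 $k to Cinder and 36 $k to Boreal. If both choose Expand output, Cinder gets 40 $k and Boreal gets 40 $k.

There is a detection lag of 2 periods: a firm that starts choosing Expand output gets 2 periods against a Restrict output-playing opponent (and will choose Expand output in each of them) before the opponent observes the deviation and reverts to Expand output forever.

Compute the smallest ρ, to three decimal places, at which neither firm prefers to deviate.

A deviator earns 89 for 2 periods, then 40 forever; cooperating earns 77 forever. Multiplying the IC by (1−ρ):
77 ≥ 89(1−ρ^2) + 40ρ^2, so 49·ρ^2 ≥ 12 and ρ^2 ≥ 12/49.
ρ ≥ (12/49)^(1/2) ≈ 0.495.

0.495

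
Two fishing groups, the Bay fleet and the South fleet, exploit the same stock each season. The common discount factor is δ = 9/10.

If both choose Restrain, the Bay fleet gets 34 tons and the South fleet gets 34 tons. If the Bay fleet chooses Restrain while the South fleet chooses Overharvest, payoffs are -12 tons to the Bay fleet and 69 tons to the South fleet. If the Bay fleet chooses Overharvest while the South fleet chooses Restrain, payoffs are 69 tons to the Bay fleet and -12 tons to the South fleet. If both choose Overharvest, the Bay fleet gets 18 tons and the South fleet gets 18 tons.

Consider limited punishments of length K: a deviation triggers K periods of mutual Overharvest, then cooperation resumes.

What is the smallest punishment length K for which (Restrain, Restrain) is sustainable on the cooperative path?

3

No profitable deviation requires (34−18)(δ+…+δ^K) ≥ 69−34, i.e. δ+…+δ^K ≥ 35/16 ≈ 2.1875.
With δ = 9/10, the partial sums are K=1: 0.9000, K=2: 1.7100, K=3: 2.4390.
K = 3 is the first length at which the sum reaches 2.1875.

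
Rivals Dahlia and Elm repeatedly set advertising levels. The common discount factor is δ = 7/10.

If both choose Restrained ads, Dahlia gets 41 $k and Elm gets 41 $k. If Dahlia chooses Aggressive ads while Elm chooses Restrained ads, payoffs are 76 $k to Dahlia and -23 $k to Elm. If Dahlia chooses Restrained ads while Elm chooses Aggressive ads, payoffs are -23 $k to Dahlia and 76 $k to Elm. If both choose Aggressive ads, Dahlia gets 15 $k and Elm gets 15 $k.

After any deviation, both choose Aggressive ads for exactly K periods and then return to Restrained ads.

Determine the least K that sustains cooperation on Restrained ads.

No profitable deviation requires (41−15)(δ+…+δ^K) ≥ 76−41, i.e. δ+…+δ^K ≥ 35/26 ≈ 1.3462.
With δ = 7/10, the partial sums are K=1: 0.7000, K=2: 1.1900, K=3: 1.5330.
K = 3 is the first length at which the sum reaches 1.3462.

3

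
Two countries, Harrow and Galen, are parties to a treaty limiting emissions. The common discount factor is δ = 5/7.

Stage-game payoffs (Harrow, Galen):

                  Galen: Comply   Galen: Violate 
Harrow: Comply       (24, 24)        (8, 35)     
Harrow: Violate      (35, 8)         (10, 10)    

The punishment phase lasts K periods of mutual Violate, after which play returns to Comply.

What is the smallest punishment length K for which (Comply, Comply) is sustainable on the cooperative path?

No profitable deviation requires (24−10)(δ+…+δ^K) ≥ 35−24, i.e. δ+…+δ^K ≥ 11/14 ≈ 0.7857.
With δ = 5/7, the partial sums are K=1: 0.7143, K=2: 1.2245.
K = 2 is the first length at which the sum reaches 0.7857.

2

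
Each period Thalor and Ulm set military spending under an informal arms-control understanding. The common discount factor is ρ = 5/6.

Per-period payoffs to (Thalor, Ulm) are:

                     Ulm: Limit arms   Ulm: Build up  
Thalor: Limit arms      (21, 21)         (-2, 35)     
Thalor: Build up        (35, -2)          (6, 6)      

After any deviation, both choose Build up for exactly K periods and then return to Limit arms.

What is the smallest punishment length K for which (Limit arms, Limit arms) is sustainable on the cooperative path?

2

No profitable deviation requires (21−6)(ρ+…+ρ^K) ≥ 35−21, i.e. ρ+…+ρ^K ≥ 14/15 ≈ 0.9333.
With ρ = 5/6, the partial sums are K=1: 0.8333, K=2: 1.5278.
K = 2 is the first length at which the sum reaches 0.9333.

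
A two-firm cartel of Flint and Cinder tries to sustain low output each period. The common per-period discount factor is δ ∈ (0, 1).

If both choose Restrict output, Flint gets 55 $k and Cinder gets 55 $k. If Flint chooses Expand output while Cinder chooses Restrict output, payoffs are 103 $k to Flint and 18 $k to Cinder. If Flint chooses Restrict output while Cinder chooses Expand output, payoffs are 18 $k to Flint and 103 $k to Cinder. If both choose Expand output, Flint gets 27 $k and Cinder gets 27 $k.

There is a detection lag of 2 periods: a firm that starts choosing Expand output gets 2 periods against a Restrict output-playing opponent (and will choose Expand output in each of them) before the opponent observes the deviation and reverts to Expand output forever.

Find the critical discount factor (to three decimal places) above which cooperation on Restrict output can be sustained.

A deviator earns 103 for 2 periods, then 27 forever; cooperating earns 55 forever. Multiplying the IC by (1−δ):
55 ≥ 103(1−δ^2) + 27δ^2, so 76·δ^2 ≥ 48 and δ^2 ≥ 12/19.
δ ≥ (12/19)^(1/2) ≈ 0.795.

0.795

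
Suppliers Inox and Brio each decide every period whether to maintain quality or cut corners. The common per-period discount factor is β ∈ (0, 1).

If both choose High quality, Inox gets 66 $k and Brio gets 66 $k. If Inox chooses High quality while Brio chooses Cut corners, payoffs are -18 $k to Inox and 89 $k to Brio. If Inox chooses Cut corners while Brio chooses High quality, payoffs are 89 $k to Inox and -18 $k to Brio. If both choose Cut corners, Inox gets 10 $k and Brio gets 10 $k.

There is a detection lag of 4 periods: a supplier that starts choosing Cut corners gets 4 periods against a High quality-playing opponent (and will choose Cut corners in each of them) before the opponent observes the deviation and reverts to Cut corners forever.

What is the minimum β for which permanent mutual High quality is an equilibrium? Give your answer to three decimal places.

A deviator earns 89 for 4 periods, then 10 forever; cooperating earns 66 forever. Multiplying the IC by (1−β):
66 ≥ 89(1−β^4) + 10β^4, so 79·β^4 ≥ 23 and β^4 ≥ 23/79.
β ≥ (23/79)^(1/4) ≈ 0.735.

0.735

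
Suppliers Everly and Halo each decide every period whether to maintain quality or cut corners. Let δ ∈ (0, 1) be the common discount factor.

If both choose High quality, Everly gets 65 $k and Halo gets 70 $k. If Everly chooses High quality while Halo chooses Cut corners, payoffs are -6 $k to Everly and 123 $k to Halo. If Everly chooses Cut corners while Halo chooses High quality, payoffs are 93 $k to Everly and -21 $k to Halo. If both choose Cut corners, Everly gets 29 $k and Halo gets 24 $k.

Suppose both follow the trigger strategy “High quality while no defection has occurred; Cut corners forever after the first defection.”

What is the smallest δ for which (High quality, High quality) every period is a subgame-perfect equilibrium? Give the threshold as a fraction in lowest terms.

Everly: cooperation gives 65 each period; deviation gives 93 once then 29 forever.
  65/(1−δ) ≥ 93 + 29δ/(1−δ) ⇒ δ ≥ 28/64 = 7/16.
Halo: cooperation gives 70 each period; deviation gives 123 once then 24 forever.
  δ ≥ 53/99.
Both must hold, so the binding constraint is Halo's: δ ≥ 53/99.

53/99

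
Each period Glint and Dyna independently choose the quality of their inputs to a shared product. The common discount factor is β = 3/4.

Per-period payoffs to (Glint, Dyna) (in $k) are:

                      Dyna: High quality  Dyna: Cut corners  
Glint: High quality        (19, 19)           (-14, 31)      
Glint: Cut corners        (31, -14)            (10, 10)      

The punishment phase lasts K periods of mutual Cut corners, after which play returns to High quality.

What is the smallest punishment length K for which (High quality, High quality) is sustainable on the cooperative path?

No profitable deviation requires (19−10)(β+…+β^K) ≥ 31−19, i.e. β+…+β^K ≥ 4/3 ≈ 1.3333.
With β = 3/4, the partial sums are K=1: 0.7500, K=2: 1.3125, K=3: 1.7344.
K = 3 is the first length at which the sum reaches 1.3333.

3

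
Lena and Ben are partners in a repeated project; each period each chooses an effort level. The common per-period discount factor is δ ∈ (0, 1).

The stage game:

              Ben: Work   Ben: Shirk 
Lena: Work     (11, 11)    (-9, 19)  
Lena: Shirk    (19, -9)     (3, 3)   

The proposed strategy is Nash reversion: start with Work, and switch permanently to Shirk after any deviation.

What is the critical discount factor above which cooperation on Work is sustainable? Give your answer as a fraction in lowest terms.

Under grim trigger the critical discount factor is (T−C)/(T−P) with T = 19, C = 11, P = 3.
δ* = (19−11)/(19−3) = 8/16 = 1/2.

1/2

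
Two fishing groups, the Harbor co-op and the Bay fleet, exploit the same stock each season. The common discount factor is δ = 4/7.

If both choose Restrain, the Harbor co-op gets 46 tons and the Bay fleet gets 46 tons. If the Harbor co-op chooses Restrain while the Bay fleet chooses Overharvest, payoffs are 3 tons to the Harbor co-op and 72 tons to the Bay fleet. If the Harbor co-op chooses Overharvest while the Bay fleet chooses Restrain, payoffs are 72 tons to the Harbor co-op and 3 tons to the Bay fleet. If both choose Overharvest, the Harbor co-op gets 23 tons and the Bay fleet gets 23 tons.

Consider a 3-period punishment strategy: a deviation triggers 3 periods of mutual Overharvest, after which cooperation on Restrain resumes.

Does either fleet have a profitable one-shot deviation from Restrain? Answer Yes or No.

Comparing payoff streams over the 4 periods until play realigns: cooperate → 46(1+δ+…+δ^3); deviate → 72 + 23(δ+…+δ^3).
Cooperation is sustained iff (46−23)(δ+…+δ^3) ≥ 72−46.
δ+…+δ^3 = 4/7·(1−(4/7)^3)/(1−4/7) = 1.0845, and (72−46)/(46−23) = 1.1304.
1.0845 < 1.1304, so cooperation is not sustainable.

Yes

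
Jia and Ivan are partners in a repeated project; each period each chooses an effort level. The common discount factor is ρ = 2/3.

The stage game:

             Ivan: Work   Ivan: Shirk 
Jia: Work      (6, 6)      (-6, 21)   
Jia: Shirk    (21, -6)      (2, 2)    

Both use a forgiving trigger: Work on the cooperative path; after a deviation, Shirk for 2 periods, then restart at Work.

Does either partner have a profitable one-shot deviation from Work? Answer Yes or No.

Yes

A one-shot deviation gives 21 now, then 2 for 2 periods, then back to 6.
Gain from deviating: (21−6) today; loss: (6−2) in each of the next 2 periods.
No-deviation condition: (6−2)(ρ+…+ρ^2) ≥ 21−6, i.e. ρ+…+ρ^2 ≥ 15/4.
At ρ = 2/3: ρ+…+ρ^2 = 1.1111 < 3.7500.
So cooperation is not sustainable.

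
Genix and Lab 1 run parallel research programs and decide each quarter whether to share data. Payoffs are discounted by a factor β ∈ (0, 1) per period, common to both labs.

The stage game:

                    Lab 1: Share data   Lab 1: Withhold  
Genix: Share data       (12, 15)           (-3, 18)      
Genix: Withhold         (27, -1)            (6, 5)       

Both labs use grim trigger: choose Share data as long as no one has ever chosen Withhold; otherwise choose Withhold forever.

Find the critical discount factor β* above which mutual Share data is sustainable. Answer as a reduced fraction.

5/7

Genix: cooperation gives 12 each period; deviation gives 27 once then 6 forever.
  12/(1−β) ≥ 27 + 6β/(1−β) ⇒ β ≥ 15/21 = 5/7.
Lab 1: cooperation gives 15 each period; deviation gives 18 once then 5 forever.
  β ≥ 3/13.
Both must hold, so the binding constraint is Genix's: β ≥ 5/7.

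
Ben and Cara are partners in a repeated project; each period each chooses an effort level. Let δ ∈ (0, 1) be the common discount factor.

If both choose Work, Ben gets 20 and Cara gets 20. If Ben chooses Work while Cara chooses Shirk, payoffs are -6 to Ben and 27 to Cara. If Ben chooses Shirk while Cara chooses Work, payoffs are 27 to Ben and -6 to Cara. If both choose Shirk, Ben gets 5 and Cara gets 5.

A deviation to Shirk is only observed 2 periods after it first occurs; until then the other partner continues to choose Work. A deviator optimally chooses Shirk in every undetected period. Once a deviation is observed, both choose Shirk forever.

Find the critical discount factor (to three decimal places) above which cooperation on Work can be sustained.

The best deviation is to choose Shirk for all 2 undetected periods, earning 27 each, then 5 forever once detected.
Deviation value: 27(1−δ^2)/(1−δ) + 5δ^2/(1−δ); cooperation value: 20/(1−δ).
IC: 20 ≥ 27(1−δ^2) + 5δ^2 = 27 − 22δ^2.
So δ^2 ≥ 7/22, giving δ ≥ (7/22)^(1/2) ≈ 0.564.

0.564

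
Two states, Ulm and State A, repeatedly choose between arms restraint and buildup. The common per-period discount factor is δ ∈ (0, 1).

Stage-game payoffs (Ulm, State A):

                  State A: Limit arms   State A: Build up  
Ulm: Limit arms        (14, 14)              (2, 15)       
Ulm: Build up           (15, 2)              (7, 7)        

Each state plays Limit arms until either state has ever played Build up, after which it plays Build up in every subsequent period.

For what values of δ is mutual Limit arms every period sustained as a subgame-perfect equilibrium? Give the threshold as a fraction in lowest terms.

14/(1−δ) ≥ 15 + 7δ/(1−δ)
14 ≥ 15 − 8δ
δ ≥ 1/8.

1/8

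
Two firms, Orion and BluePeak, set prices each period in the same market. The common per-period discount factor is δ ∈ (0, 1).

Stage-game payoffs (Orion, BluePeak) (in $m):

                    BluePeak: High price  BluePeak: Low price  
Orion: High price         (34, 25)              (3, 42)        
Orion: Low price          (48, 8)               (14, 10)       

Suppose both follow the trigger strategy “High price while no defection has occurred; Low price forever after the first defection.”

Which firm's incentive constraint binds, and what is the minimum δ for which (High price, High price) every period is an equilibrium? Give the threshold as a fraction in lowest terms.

Orion's threshold: (48−34)/(48−14) = 7/17.
BluePeak's threshold: (42−25)/(42−10) = 17/32.
7/17 < 17/32, so BluePeak binds and δ* = 17/32.

BluePeak; δ ≥ 17/32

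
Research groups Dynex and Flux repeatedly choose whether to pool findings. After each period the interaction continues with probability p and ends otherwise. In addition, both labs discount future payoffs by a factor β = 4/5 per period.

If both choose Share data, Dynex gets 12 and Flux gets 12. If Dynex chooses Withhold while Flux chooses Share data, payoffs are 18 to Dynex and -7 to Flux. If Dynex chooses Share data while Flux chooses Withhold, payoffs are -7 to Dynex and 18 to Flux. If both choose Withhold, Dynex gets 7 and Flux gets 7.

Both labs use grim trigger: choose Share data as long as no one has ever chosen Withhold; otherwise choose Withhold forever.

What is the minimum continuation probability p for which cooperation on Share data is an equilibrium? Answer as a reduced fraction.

15/22

With continuation probability p and discount β, the effective per-period discount factor is βp.
Grim-trigger IC: βp ≥ (18−12)/(18−7) = 6/11.
So p ≥ (6/11)/(4/5) = 15/22.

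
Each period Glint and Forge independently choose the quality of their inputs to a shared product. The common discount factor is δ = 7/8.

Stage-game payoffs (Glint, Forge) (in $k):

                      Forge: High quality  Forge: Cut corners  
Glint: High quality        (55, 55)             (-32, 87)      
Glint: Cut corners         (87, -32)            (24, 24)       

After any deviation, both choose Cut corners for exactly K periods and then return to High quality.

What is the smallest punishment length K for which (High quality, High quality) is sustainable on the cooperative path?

Need Σ_{k=1}^{K} δ^k ≥ (87−55)/(55−24) = 1.0323 at δ = 7/8.
At K = 1 the sum is 0.8750 < 1.0323; at K = 2 it is 1.6406 ≥ 1.0323.
So the minimum punishment length is K = 2.

2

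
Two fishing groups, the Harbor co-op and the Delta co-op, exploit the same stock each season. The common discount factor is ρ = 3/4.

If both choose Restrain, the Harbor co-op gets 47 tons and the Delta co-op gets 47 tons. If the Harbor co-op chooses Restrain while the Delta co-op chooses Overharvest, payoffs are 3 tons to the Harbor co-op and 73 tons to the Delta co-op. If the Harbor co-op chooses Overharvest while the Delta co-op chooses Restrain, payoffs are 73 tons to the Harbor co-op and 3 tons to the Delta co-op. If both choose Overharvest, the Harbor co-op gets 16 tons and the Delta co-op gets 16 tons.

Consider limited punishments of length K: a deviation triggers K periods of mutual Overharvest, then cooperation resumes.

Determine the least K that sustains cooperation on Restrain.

No profitable deviation requires (47−16)(ρ+…+ρ^K) ≥ 73−47, i.e. ρ+…+ρ^K ≥ 26/31 ≈ 0.8387.
With ρ = 3/4, the partial sums are K=1: 0.7500, K=2: 1.3125.
K = 2 is the first length at which the sum reaches 0.8387.

2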